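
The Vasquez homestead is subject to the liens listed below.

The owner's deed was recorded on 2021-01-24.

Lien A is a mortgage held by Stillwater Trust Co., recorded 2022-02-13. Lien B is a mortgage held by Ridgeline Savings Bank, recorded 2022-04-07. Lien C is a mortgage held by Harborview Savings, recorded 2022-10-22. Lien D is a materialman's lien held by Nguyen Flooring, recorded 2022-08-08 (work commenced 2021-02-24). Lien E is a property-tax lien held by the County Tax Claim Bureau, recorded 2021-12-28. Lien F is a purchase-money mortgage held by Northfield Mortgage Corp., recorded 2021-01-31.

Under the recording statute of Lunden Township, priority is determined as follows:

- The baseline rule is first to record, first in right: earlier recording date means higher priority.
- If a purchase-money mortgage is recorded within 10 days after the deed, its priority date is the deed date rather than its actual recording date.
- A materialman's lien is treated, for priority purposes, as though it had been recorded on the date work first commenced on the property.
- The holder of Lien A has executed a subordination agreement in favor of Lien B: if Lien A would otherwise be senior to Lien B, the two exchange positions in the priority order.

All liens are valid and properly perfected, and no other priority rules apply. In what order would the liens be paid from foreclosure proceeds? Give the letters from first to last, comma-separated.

F, D, E, B, A, C

Effective dates after the stated exceptions: D is treated as recorded 2021-02-24, the work-commencement date; F's effective date is the deed date, 2021-01-24.
By effective date: F (2021-01-24), D (2021-02-24), E (2021-12-28), A (2022-02-13), B (2022-04-07), C (2022-10-22).
A would otherwise be senior to B, so under the subordination agreement A and B exchange positions.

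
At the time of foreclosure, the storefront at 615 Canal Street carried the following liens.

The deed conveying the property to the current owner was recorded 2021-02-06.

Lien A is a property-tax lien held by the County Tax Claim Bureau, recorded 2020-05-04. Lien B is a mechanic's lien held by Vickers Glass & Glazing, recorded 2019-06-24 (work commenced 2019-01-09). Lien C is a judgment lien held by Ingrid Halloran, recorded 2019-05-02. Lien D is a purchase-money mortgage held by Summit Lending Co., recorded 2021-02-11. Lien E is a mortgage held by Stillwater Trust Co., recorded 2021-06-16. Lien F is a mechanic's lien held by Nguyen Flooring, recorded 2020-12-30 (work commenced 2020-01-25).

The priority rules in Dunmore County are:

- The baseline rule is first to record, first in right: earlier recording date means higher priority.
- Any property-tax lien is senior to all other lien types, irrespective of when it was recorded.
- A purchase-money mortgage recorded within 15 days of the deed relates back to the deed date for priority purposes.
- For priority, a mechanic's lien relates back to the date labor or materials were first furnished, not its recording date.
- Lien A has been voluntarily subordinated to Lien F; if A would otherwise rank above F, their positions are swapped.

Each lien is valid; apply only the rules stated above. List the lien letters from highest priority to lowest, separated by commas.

F, B, C, A, D, E

Effective dates: B relates back to 2019-01-09 (work commenced); D's effective date is the deed date, 2021-02-06; F is treated as recorded 2020-01-25, the work-commencement date.
A is a property-tax lien and takes priority over every other lien.
The other liens, earliest effective date first: B (2019-01-09), C (2019-05-02), F (2020-01-25), D (2021-02-06), E (2021-06-16).
Because A would otherwise rank above F, the subordination swaps them.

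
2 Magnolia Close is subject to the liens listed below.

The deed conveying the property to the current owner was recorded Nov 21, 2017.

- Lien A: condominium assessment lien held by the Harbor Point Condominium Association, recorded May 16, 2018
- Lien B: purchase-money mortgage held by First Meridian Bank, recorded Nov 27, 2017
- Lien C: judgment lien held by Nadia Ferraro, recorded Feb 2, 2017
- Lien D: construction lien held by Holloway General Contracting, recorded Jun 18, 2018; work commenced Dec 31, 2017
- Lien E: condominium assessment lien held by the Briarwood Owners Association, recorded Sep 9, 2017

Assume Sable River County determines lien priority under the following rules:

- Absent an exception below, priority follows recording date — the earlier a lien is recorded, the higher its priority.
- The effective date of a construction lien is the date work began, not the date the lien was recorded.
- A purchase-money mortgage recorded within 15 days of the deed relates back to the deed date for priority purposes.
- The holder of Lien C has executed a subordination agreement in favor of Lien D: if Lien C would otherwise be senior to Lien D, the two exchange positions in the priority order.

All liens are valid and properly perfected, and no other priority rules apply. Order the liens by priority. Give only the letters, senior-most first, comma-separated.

First, effective dates: B was recorded within the 15-day window, so its effective date is the deed date Nov 21, 2017; D relates back to Dec 31, 2017 (work commenced).
By effective date, earliest first: C (Feb 2, 2017), E (Sep 9, 2017), B (Nov 21, 2017), D (Dec 31, 2017), A (May 16, 2018).
The subordination applies — C was senior to D — so C and D swap.

D, E, B, C, A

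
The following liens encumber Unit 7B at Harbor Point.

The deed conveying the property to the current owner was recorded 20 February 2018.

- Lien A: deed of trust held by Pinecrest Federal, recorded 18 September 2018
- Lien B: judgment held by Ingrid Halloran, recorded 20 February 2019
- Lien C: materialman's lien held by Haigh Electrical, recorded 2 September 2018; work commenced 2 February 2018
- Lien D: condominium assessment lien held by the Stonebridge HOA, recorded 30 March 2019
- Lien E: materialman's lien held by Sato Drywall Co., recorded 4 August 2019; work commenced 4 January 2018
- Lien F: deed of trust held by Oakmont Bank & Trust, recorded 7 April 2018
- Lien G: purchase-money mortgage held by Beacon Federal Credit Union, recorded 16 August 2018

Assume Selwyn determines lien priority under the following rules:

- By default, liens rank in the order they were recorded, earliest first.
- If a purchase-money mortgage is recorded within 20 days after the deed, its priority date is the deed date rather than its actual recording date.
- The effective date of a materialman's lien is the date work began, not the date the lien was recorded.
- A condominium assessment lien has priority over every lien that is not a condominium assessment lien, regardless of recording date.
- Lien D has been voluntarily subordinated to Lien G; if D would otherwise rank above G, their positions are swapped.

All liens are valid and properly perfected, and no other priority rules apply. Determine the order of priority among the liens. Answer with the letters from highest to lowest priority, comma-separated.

Adjusting effective dates: C is treated as recorded 2 February 2018, the work-commencement date; E relates back to 4 January 2018 (work commenced); G missed the 20-day window (177 days after the deed), so its recording date stands.
D is a condominium assessment lien and takes priority over every other lien.
Ordering the rest by effective date: E (4 January 2018), C (2 February 2018), F (7 April 2018), G (16 August 2018), A (18 September 2018), B (20 February 2019).
D would otherwise be senior to G, so under the subordination agreement D and G exchange positions.

G, E, C, F, D, A, B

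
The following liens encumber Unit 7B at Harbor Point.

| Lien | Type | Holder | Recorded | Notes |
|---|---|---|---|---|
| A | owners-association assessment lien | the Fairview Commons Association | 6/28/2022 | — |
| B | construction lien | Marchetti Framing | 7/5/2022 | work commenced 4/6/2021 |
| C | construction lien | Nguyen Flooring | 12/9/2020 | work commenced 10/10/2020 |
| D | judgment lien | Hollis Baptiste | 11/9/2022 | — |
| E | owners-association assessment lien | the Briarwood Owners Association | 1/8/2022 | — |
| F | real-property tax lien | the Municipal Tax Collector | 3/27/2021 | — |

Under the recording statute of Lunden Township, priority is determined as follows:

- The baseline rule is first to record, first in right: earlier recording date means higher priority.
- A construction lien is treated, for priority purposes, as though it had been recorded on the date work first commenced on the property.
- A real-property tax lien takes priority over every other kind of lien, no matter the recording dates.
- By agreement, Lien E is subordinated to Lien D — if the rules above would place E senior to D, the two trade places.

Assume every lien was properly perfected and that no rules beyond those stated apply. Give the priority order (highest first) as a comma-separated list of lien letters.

Effective dates: B relates back to 4/6/2021 (work commenced); C is treated as recorded 10/10/2020, the work-commencement date.
As a real-property tax lien, F is senior to every other lien.
Among the remaining liens, by effective date: C (10/10/2020), B (4/6/2021), E (1/8/2022), A (6/28/2022), D (11/9/2022).
Because E would otherwise rank above D, the subordination swaps them.

F, C, B, D, A, E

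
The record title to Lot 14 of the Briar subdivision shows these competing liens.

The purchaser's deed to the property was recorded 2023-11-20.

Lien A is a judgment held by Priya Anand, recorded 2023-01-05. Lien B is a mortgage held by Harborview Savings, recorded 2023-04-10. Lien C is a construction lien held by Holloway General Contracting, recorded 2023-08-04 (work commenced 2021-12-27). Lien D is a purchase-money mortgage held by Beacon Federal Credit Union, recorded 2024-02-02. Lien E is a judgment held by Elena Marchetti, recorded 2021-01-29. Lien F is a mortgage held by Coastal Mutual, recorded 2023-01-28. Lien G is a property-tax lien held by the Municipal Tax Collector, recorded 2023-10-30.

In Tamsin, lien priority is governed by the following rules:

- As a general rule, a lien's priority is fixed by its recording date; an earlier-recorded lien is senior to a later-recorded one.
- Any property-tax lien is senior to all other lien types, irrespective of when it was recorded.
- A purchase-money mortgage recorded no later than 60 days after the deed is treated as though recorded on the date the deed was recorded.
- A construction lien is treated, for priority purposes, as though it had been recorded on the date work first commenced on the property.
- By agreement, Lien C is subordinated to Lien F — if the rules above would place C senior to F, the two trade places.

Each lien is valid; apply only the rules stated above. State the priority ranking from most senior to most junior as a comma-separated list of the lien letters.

G, E, F, A, C, B, D

First, effective dates: C is treated as recorded 2021-12-27, the work-commencement date; D was recorded 74 days after the deed, outside the 60-day window, so it keeps its recording date.
G, as a property-tax lien, has superpriority and ranks first.
Ordering the rest by effective date: E (2021-01-29), C (2021-12-27), A (2023-01-05), F (2023-01-28), B (2023-04-10), D (2024-02-02).
C is senior to F before the subordination, so the two trade places.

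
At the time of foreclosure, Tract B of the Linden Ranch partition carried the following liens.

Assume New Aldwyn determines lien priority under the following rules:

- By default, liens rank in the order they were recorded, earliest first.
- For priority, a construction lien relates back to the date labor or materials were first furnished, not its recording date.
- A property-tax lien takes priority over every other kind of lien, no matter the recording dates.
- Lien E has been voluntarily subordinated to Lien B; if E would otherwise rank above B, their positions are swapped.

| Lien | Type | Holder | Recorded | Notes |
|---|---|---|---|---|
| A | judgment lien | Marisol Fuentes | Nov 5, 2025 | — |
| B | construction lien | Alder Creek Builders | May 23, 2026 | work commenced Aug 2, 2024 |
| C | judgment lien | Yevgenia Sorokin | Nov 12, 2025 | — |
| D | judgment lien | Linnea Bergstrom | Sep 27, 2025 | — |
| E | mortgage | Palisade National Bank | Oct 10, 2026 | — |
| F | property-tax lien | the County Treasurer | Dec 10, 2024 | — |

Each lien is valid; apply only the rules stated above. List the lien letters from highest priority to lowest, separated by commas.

Effective dates: B relates back to Aug 2, 2024 (work commenced).
F, as a property-tax lien, has superpriority and ranks first.
Ordering the rest by effective date: B (Aug 2, 2024), D (Sep 27, 2025), A (Nov 5, 2025), C (Nov 12, 2025), E (Oct 10, 2026).
Since E is not senior to B, the subordination leaves the order unchanged.

F, B, D, A, C, E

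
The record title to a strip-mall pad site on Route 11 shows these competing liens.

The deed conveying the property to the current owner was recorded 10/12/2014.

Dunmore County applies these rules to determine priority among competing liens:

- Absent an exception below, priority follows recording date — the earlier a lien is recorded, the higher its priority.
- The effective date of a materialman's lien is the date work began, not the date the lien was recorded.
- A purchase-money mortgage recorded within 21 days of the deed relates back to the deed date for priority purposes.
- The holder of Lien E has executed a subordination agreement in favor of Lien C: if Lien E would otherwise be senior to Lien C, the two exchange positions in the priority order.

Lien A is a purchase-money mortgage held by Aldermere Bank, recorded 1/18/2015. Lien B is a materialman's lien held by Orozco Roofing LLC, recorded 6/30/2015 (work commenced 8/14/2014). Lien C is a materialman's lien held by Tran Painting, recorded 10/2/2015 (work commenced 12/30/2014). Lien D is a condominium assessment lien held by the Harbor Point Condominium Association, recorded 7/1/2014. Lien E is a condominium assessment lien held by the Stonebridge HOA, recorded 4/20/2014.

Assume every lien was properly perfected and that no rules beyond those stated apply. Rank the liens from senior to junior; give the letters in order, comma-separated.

First, effective dates: A was recorded 98 days after the deed — beyond 21 days — so no relation-back applies; B's effective date is 8/14/2014, when work began; C's effective date is 12/30/2014, when work began.
By effective date, earliest first: E (4/20/2014), D (7/1/2014), B (8/14/2014), C (12/30/2014), A (1/18/2015).
E would otherwise be senior to C, so under the subordination agreement E and C exchange positions.

C, D, B, E, A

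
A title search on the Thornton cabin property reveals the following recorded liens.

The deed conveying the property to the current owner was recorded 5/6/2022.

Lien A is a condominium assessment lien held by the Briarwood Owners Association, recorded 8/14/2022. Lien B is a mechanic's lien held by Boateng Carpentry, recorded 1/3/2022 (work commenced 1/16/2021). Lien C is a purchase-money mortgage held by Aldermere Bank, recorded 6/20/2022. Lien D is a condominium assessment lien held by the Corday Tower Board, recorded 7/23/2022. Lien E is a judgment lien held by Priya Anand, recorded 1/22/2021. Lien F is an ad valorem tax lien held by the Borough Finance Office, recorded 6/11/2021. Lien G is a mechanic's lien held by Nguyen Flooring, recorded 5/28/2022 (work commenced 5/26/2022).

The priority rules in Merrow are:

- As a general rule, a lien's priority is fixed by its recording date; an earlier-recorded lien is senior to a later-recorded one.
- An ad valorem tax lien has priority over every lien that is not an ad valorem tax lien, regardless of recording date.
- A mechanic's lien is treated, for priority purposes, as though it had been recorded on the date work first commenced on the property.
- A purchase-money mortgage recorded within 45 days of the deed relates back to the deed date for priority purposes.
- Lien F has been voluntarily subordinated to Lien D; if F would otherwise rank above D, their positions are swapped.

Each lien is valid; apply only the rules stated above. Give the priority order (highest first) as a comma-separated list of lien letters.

First, effective dates: B's effective date is 1/16/2021, when work began; C was recorded within the 45-day window, so its effective date is the deed date 5/6/2022; G relates back to 5/26/2022 (work commenced).
F is an ad valorem tax lien, so it outranks all other liens regardless of date.
Remaining liens by effective date: B (1/16/2021), E (1/22/2021), C (5/6/2022), G (5/26/2022), D (7/23/2022), A (8/14/2022).
Because F would otherwise rank above D, the subordination swaps them.

D, B, E, C, G, F, A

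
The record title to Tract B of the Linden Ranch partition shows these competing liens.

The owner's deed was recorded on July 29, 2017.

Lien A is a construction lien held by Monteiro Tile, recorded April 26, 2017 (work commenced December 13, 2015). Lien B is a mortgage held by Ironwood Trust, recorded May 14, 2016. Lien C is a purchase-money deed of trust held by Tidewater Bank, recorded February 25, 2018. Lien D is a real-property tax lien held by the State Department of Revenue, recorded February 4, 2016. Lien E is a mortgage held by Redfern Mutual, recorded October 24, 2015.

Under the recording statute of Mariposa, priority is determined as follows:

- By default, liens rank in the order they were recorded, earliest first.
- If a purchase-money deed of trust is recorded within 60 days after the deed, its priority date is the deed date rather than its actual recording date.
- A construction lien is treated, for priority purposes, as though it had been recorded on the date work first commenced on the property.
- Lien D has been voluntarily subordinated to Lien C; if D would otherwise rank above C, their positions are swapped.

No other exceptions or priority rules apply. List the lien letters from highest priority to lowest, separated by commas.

First, effective dates: A is treated as recorded December 13, 2015, the work-commencement date; C was recorded 211 days after the deed — beyond 60 days — so no relation-back applies.
By effective date: E (October 24, 2015), A (December 13, 2015), D (February 4, 2016), B (May 14, 2016), C (February 25, 2018).
D would otherwise be senior to C, so under the subordination agreement D and C exchange positions.

E, A, C, B, D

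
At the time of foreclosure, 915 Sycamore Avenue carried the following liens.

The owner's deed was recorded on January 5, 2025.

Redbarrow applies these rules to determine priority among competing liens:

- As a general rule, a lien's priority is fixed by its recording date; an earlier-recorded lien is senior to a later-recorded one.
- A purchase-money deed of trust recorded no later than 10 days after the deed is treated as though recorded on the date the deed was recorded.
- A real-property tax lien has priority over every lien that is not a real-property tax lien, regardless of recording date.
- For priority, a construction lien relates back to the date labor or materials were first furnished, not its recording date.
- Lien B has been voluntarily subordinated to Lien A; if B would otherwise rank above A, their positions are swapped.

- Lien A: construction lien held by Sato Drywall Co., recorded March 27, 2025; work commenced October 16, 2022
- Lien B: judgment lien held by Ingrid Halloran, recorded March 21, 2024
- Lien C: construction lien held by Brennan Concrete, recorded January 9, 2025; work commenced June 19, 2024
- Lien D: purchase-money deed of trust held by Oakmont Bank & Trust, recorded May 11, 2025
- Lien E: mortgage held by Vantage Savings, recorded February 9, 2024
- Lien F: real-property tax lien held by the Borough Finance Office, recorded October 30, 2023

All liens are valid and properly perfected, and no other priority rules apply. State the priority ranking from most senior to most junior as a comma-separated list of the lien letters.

F, A, E, B, C, D

Effective dates after the stated exceptions: A is treated as recorded October 16, 2022, the work-commencement date; C is treated as recorded June 19, 2024, the work-commencement date; D was recorded 126 days after the deed, outside the 10-day window, so it keeps its recording date.
F is a real-property tax lien, so it outranks all other liens regardless of date.
Remaining liens by effective date: A (October 16, 2022), E (February 9, 2024), B (March 21, 2024), C (June 19, 2024), D (May 11, 2025).
B already ranks below A; the subordination has no effect.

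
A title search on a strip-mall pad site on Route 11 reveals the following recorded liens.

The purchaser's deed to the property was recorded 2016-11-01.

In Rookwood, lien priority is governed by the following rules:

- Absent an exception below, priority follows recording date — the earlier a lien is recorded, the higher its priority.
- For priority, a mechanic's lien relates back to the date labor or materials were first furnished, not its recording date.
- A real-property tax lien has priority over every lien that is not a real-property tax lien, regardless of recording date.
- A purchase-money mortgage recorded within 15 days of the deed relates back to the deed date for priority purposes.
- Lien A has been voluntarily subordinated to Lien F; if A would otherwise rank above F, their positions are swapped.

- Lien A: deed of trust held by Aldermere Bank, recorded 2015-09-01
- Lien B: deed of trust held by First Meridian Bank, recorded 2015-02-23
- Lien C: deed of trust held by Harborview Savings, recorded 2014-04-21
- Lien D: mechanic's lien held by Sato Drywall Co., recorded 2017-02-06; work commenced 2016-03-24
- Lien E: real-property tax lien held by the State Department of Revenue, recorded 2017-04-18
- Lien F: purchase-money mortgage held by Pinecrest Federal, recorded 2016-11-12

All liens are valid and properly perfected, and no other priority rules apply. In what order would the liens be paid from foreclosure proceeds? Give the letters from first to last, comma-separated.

E, C, B, F, D, A

Effective dates: D relates back to 2016-03-24 (work commenced); F relates back to the deed date 2016-11-01.
As a real-property tax lien, E is senior to every other lien.
Remaining liens by effective date: C (2014-04-21), B (2015-02-23), A (2015-09-01), D (2016-03-24), F (2016-11-01).
A would otherwise be senior to F, so under the subordination agreement A and F exchange positions.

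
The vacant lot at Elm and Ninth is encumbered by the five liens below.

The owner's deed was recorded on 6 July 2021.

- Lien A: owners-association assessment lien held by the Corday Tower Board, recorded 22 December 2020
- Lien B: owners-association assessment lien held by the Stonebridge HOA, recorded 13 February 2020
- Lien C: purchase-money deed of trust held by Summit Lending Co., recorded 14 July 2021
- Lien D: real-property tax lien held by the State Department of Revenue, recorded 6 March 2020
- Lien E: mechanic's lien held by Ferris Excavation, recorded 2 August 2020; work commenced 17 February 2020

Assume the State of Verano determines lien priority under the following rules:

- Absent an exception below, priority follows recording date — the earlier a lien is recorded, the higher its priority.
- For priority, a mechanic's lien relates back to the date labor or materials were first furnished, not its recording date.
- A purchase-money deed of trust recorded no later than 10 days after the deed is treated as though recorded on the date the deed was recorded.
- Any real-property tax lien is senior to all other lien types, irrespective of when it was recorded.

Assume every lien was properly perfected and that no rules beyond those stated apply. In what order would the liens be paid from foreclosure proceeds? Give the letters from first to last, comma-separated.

D, B, E, A, C

Adjusting effective dates: C's effective date is the deed date, 6 July 2021; E's effective date is 17 February 2020, when work began.
D is a real-property tax lien and takes priority over every other lien.
Among the remaining liens, by effective date: B (13 February 2020), E (17 February 2020), A (22 December 2020), C (6 July 2021).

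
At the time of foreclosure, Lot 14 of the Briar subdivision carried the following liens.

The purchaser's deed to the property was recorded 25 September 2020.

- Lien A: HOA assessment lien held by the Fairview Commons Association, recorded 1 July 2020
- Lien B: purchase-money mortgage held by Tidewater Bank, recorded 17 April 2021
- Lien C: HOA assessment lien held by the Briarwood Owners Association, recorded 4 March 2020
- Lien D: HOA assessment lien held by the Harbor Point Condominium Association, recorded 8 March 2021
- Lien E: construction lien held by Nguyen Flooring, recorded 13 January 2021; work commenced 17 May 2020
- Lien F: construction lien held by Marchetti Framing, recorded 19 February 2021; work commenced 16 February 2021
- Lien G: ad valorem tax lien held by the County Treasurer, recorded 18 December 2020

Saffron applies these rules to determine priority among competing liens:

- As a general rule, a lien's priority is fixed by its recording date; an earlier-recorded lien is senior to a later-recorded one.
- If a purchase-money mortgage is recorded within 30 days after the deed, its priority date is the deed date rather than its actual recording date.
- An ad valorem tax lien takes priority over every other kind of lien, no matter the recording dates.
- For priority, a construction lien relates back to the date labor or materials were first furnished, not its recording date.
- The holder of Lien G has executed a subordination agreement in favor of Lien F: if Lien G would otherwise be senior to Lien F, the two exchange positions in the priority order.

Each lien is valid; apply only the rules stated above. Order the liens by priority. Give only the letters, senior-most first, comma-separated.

First, effective dates: B was recorded 204 days after the deed, outside the 30-day window, so it keeps its recording date; E is treated as recorded 17 May 2020, the work-commencement date; F's effective date is 16 February 2021, when work began.
G is an ad valorem tax lien and takes priority over every other lien.
The other liens, earliest effective date first: C (4 March 2020), E (17 May 2020), A (1 July 2020), F (16 February 2021), D (8 March 2021), B (17 April 2021).
The subordination applies — G was senior to F — so G and F swap.

F, C, E, A, G, D, B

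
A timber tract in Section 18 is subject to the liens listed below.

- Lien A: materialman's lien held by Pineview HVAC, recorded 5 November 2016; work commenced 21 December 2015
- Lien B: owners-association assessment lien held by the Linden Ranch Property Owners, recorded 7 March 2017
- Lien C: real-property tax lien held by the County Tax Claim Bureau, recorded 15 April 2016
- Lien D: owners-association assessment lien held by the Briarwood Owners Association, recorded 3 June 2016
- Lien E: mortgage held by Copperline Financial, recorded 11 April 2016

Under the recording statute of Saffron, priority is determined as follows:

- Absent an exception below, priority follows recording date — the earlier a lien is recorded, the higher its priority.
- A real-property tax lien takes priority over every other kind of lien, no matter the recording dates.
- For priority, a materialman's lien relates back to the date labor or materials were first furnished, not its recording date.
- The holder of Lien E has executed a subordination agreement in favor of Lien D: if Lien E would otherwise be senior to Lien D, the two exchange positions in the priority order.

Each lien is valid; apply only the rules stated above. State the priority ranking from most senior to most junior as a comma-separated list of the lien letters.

First, effective dates: A relates back to 21 December 2015 (work commenced).
C is a real-property tax lien and takes priority over every other lien.
The other liens, earliest effective date first: A (21 December 2015), E (11 April 2016), D (3 June 2016), B (7 March 2017).
The subordination applies — E was senior to D — so E and D swap.

C, A, D, E, B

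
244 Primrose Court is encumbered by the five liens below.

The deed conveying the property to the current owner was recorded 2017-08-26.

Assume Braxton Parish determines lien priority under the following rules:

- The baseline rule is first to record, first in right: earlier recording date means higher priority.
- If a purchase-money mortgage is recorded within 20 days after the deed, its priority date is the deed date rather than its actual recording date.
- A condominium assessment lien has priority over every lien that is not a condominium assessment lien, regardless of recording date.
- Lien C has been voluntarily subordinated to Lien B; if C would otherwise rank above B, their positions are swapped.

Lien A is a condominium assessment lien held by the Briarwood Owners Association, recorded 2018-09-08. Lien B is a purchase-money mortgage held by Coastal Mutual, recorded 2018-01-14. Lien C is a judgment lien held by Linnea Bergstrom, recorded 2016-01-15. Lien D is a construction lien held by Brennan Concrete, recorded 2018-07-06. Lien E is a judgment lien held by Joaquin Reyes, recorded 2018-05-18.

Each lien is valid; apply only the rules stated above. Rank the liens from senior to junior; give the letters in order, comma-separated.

A, B, C, E, D

Effective dates: B was recorded 141 days after the deed — beyond 20 days — so no relation-back applies.
A, as a condominium assessment lien, has superpriority and ranks first.
The other liens, earliest effective date first: C (2016-01-15), B (2018-01-14), E (2018-05-18), D (2018-07-06).
Because C would otherwise rank above B, the subordination swaps them.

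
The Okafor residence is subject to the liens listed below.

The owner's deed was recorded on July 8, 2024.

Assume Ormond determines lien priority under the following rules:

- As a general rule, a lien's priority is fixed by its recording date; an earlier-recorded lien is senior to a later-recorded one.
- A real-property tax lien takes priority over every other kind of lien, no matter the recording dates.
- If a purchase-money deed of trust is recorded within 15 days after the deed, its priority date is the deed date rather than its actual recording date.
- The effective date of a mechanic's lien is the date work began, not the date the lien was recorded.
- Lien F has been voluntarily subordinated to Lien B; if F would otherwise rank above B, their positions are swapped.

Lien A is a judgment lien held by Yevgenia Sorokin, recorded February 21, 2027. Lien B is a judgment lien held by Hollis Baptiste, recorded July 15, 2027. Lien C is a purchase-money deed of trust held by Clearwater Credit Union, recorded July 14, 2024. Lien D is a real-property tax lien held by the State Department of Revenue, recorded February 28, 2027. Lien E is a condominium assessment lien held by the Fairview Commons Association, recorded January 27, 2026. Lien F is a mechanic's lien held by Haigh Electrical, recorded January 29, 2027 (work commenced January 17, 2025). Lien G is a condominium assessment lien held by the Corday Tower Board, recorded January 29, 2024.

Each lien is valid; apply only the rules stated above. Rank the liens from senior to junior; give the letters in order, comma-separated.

D, G, C, B, E, A, F

Effective dates: C's effective date is the deed date, July 8, 2024; F is treated as recorded January 17, 2025, the work-commencement date.
D, as a real-property tax lien, has superpriority and ranks first.
Remaining liens by effective date: G (January 29, 2024), C (July 8, 2024), F (January 17, 2025), E (January 27, 2026), A (February 21, 2027), B (July 15, 2027).
F would otherwise be senior to B, so under the subordination agreement F and B exchange positions.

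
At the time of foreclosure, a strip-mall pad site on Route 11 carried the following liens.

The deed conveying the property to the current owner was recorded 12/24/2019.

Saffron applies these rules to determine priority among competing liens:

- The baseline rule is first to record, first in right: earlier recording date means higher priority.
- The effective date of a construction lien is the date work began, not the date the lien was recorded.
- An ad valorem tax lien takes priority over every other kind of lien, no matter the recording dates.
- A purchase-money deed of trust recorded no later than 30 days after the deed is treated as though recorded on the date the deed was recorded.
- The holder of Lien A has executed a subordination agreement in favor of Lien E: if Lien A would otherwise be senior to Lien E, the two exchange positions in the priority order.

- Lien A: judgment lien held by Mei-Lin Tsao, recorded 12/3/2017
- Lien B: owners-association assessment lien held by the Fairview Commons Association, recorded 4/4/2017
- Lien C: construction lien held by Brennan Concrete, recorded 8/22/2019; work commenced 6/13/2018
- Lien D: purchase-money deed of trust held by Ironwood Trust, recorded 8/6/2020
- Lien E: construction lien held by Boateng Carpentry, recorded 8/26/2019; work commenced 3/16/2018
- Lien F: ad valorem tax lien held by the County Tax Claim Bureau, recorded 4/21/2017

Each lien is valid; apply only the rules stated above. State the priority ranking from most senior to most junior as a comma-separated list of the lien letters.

Adjusting effective dates: C is treated as recorded 6/13/2018, the work-commencement date; D missed the 30-day window (226 days after the deed), so its recording date stands; E relates back to 3/16/2018 (work commenced).
F, as an ad valorem tax lien, has superpriority and ranks first.
Remaining liens by effective date: B (4/4/2017), A (12/3/2017), E (3/16/2018), C (6/13/2018), D (8/6/2020).
The subordination applies — A was senior to E — so A and E swap.

F, B, E, A, C, D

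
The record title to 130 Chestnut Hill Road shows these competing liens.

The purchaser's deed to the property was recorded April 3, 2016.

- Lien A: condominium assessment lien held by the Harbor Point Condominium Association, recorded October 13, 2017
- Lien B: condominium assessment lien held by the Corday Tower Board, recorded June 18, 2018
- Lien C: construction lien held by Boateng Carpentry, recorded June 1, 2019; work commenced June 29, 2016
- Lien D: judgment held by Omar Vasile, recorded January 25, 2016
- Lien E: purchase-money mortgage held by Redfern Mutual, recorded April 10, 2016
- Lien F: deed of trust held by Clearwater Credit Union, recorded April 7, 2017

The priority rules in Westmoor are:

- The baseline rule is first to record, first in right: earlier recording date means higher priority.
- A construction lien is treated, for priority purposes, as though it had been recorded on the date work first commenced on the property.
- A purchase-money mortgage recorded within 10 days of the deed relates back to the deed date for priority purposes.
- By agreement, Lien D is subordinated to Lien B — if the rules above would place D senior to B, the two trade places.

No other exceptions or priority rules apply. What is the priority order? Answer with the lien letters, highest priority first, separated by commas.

B, E, C, F, A, D

Effective dates after the stated exceptions: C relates back to June 29, 2016 (work commenced); E relates back to the deed date April 3, 2016.
By effective date, earliest first: D (January 25, 2016), E (April 3, 2016), C (June 29, 2016), F (April 7, 2017), A (October 13, 2017), B (June 18, 2018).
D would otherwise be senior to B, so under the subordination agreement D and B exchange positions.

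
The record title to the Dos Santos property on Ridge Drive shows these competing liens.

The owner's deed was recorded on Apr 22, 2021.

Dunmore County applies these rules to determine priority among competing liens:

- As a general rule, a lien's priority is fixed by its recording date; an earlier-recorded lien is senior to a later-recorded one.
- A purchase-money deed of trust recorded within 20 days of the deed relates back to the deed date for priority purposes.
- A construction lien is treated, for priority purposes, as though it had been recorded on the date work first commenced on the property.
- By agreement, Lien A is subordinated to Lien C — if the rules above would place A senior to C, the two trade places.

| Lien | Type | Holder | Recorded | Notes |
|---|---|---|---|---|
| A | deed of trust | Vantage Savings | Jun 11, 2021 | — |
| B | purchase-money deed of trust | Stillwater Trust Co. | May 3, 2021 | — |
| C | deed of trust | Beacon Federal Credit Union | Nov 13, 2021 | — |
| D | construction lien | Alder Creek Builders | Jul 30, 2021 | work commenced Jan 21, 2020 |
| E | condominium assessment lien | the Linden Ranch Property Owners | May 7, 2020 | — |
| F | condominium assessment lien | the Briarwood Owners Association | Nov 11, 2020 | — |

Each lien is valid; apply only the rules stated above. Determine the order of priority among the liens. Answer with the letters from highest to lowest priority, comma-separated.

D, E, F, B, C, A

Adjusting effective dates: B relates back to the deed date Apr 22, 2021; D is treated as recorded Jan 21, 2020, the work-commencement date.
By effective date, earliest first: D (Jan 21, 2020), E (May 7, 2020), F (Nov 11, 2020), B (Apr 22, 2021), A (Jun 11, 2021), C (Nov 13, 2021).
Because A would otherwise rank above C, the subordination swaps them.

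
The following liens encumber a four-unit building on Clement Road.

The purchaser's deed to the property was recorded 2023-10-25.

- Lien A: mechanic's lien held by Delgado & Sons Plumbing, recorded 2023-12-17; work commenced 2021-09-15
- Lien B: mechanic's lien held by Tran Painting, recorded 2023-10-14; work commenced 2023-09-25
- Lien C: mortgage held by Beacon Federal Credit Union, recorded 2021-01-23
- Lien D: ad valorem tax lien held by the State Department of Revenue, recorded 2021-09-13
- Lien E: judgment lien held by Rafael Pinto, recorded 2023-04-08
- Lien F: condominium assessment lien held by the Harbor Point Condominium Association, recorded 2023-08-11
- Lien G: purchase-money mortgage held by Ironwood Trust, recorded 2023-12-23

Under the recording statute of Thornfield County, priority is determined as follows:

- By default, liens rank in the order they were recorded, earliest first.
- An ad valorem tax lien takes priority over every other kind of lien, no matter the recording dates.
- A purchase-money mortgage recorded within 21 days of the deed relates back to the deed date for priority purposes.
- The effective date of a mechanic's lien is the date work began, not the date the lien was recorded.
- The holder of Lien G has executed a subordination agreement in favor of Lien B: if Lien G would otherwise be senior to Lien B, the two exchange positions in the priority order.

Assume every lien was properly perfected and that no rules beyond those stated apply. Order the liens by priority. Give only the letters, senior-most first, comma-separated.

D, C, A, E, F, B, G

First, effective dates: A relates back to 2021-09-15 (work commenced); B's effective date is 2023-09-25, when work began; G was recorded 59 days after the deed, outside the 21-day window, so it keeps its recording date.
D is an ad valorem tax lien and takes priority over every other lien.
Remaining liens by effective date: C (2021-01-23), A (2021-09-15), E (2023-04-08), F (2023-08-11), B (2023-09-25), G (2023-12-23).
G already ranks below B; the subordination has no effect.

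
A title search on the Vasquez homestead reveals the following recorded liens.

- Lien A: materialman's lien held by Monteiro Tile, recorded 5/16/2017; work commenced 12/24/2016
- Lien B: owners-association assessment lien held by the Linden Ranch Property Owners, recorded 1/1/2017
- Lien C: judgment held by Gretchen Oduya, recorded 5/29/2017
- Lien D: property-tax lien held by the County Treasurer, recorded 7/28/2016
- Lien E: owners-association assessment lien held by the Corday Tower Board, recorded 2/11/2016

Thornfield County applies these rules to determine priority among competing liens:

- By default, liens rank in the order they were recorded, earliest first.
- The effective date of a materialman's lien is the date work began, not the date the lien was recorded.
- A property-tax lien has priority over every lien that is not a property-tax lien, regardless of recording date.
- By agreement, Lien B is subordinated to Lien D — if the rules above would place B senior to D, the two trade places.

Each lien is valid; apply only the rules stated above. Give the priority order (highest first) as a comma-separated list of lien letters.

First, effective dates: A relates back to 12/24/2016 (work commenced).
As a property-tax lien, D is senior to every other lien.
Remaining liens by effective date: E (2/11/2016), A (12/24/2016), B (1/1/2017), C (5/29/2017).
B is already junior to D, so the subordination agreement changes nothing.

D, E, A, B, C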